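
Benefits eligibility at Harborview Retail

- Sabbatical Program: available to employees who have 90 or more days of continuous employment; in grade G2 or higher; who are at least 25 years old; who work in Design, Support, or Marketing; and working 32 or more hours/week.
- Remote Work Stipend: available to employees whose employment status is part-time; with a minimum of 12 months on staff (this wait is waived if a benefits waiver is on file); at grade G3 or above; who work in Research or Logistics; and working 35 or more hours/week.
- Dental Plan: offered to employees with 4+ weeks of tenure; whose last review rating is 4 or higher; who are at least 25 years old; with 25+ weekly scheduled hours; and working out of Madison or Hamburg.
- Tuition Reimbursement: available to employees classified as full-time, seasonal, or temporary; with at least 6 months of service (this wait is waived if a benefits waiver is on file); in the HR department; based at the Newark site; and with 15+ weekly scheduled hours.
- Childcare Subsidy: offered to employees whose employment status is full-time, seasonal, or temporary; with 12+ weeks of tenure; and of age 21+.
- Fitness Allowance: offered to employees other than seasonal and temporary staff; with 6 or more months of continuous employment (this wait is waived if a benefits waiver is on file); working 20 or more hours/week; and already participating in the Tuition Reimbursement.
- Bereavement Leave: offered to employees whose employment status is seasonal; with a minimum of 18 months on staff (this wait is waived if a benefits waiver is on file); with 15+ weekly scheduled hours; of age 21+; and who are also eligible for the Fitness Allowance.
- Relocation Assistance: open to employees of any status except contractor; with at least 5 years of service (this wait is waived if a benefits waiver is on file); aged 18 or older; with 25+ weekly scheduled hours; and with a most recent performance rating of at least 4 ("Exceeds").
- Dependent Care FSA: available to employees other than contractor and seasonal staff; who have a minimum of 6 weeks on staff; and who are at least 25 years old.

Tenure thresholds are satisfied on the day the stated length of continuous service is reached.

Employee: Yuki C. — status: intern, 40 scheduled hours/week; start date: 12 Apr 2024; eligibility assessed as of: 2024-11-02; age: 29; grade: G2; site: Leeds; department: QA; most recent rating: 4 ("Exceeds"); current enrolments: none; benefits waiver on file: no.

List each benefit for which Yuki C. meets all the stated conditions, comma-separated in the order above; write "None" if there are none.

Dependent Care FSA

Service from 12 Apr 2024 to 2024-11-02: 204 days.
Sabbatical Program — service 204 days ≥ 90 days ✓; grade G2 ≥ G2 ✓; age 29 ≥ 25 ✓; dept QA ✗ → not eligible.
Remote Work Stipend — status intern ✗ (requires part-time) → not eligible.
Dental Plan — service 204 days ≥ 4 weeks (≈28 days) ✓; rating 4 ≥ 4 ✓; age 29 ≥ 25 ✓; 40 hrs/wk ≥ 25 ✓; site Leeds ✗ (not Madison or Hamburg) → not eligible.
Tuition Reimbursement — status intern ✗ (requires full-time, seasonal, or temporary) → not eligible.
Childcare Subsidy — status intern ✗ (requires full-time, seasonal, or temporary) → not eligible.
Fitness Allowance — status intern ✓ (not excluded); no waiver, service 204 days ≥ 6 months (≈180 days) ✓; 40 hrs/wk ≥ 20 ✓; not enrolled in Tuition Reimbursement ✗ → not eligible.
Bereavement Leave — status intern ✗ (requires seasonal) → not eligible.
Relocation Assistance — status intern ✓ (not excluded); no waiver, service 204 days < 5 years (≈1825 days) ✗ → not eligible.
Dependent Care FSA — status intern ✓ (not excluded); service 204 days ≥ 6 weeks (≈42 days) ✓; age 29 ≥ 25 ✓ → eligible.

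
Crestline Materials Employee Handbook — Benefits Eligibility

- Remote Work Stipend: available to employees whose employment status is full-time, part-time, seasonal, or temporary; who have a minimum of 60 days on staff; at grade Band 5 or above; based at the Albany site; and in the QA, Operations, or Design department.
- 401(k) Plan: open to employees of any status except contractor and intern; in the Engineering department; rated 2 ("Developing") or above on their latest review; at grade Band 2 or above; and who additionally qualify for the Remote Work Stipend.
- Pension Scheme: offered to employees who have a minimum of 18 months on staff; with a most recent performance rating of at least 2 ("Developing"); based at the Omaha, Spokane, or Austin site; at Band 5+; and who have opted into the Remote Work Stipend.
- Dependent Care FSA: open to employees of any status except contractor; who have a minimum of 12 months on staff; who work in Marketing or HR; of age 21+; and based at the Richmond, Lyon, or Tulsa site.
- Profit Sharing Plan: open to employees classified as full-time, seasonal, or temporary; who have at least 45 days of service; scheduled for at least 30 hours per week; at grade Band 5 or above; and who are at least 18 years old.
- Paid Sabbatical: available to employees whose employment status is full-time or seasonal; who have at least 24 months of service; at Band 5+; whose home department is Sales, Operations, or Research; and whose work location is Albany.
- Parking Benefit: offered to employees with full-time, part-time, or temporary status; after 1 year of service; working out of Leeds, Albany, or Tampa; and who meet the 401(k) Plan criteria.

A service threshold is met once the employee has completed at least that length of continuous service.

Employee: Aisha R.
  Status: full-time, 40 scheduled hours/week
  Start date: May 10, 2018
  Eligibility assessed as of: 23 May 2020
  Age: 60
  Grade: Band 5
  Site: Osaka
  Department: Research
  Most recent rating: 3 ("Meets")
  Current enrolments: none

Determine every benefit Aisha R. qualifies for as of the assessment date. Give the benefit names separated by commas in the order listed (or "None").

Profit Sharing Plan

Service from May 10, 2018 to 23 May 2020: 744 days.
Remote Work Stipend — status full-time ✓; service 744 days ≥ 60 days ✓; grade Band 5 ≥ Band 5 ✓; site Osaka ✗ (not Albany) → not eligible.
401(k) Plan — status full-time ✓ (not excluded); dept Research ✗ → not eligible.
Pension Scheme — service 744 days ≥ 18 months (≈540 days) ✓; rating 3 ≥ 2 ✓; site Osaka ✗ (not Omaha, Spokane, or Austin) → not eligible.
Dependent Care FSA — status full-time ✓ (not excluded); service 744 days ≥ 12 months (≈360 days) ✓; dept Research ✗ → not eligible.
Profit Sharing Plan — status full-time ✓; service 744 days ≥ 45 days ✓; 40 hrs/wk ≥ 30 ✓; grade Band 5 ≥ Band 5 ✓; age 60 ≥ 18 ✓ → eligible.
Paid Sabbatical — status full-time ✓; service 744 days ≥ 24 months (≈720 days) ✓; grade Band 5 ≥ Band 5 ✓; dept Research ✓; site Osaka ✗ (not Albany) → not eligible.
Parking Benefit — status full-time ✓; service 744 days ≥ 1 year (≈365 days) ✓; site Osaka ✗ (not Leeds, Albany, or Tampa) → not eligible.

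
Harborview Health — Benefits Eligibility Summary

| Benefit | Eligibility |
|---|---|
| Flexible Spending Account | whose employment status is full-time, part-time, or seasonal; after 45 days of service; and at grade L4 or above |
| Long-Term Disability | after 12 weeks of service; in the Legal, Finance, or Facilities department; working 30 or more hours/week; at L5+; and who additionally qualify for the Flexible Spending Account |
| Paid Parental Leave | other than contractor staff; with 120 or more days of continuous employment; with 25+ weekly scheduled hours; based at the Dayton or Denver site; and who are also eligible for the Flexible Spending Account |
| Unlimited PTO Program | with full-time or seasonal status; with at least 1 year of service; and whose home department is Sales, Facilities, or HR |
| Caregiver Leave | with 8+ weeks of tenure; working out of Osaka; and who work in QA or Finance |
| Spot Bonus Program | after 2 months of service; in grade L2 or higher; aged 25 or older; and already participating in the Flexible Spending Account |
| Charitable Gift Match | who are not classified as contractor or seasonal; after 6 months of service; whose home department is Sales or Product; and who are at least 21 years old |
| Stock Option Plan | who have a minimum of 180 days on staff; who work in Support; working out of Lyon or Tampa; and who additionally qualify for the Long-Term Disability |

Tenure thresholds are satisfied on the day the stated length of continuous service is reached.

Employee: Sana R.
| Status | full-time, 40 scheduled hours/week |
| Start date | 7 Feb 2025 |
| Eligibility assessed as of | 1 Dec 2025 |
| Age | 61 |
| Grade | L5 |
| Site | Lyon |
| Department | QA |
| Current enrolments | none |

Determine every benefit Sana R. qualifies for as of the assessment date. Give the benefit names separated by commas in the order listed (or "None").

Flexible Spending Account

Service from 7 Feb 2025 to 1 Dec 2025: 297 days.
Flexible Spending Account — status full-time ✓; service 297 days ≥ 45 days ✓; grade L5 ≥ L4 ✓ → eligible.
Long-Term Disability — service 297 days ≥ 12 weeks (≈84 days) ✓; dept QA ✗ → not eligible.
Paid Parental Leave — status full-time ✓ (not excluded); service 297 days ≥ 120 days ✓; 40 hrs/wk ≥ 25 ✓; site Lyon ✗ (not Dayton or Denver) → not eligible.
Unlimited PTO Program — status full-time ✓; service 297 days < 1 year (≈365 days) ✗ → not eligible.
Caregiver Leave — service 297 days ≥ 8 weeks (≈56 days) ✓; site Lyon ✗ (not Osaka) → not eligible.
Spot Bonus Program — service 297 days ≥ 2 months (≈60 days) ✓; grade L5 ≥ L2 ✓; age 61 ≥ 25 ✓; not enrolled in Flexible Spending Account ✗ → not eligible.
Charitable Gift Match — status full-time ✓ (not excluded); service 297 days ≥ 6 months (≈180 days) ✓; dept QA ✗ → not eligible.
Stock Option Plan — service 297 days ≥ 180 days ✓; dept QA ✗ → not eligible.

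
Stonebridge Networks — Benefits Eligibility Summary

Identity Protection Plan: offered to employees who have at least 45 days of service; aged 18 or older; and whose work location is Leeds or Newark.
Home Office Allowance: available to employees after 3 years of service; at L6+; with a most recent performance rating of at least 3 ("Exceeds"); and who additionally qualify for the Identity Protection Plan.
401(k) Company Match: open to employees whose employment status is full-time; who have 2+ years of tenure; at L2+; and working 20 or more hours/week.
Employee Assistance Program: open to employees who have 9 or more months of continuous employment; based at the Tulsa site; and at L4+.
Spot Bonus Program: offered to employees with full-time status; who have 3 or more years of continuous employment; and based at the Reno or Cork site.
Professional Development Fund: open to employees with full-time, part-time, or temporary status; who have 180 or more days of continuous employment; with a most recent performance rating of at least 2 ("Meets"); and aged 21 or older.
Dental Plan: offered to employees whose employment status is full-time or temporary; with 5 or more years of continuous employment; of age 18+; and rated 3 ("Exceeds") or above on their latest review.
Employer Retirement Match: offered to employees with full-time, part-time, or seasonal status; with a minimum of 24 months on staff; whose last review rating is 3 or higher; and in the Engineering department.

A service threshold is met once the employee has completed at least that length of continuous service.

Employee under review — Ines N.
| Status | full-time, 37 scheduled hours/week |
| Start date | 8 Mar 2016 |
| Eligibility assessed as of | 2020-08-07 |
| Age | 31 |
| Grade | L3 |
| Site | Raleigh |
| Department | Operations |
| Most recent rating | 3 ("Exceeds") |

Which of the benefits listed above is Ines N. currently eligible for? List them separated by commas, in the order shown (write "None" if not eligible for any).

Service from 8 Mar 2016 to 2020-08-07: 1613 days.
Identity Protection Plan — service 1613 days ≥ 45 days ✓; age 31 ≥ 18 ✓; site Raleigh ✗ (not Leeds or Newark) → not eligible.
Home Office Allowance — service 1613 days ≥ 3 years (≈1095 days) ✓; grade L3 < L6 ✗ → not eligible.
401(k) Company Match — status full-time ✓; service 1613 days ≥ 2 years (≈730 days) ✓; grade L3 ≥ L2 ✓; 37 hrs/wk ≥ 20 ✓ → eligible.
Employee Assistance Program — service 1613 days ≥ 9 months (≈270 days) ✓; site Raleigh ✗ (not Tulsa) → not eligible.
Spot Bonus Program — status full-time ✓; service 1613 days ≥ 3 years (≈1095 days) ✓; site Raleigh ✗ (not Reno or Cork) → not eligible.
Professional Development Fund — status full-time ✓; service 1613 days ≥ 180 days ✓; rating 3 ≥ 2 ✓; age 31 ≥ 21 ✓ → eligible.
Dental Plan — status full-time ✓; service 1613 days < 5 years (≈1825 days) ✗ → not eligible.
Employer Retirement Match — status full-time ✓; service 1613 days ≥ 24 months (≈720 days) ✓; rating 3 ≥ 3 ✓; dept Operations ✗ → not eligible.

401(k) Company Match, Professional Development Fund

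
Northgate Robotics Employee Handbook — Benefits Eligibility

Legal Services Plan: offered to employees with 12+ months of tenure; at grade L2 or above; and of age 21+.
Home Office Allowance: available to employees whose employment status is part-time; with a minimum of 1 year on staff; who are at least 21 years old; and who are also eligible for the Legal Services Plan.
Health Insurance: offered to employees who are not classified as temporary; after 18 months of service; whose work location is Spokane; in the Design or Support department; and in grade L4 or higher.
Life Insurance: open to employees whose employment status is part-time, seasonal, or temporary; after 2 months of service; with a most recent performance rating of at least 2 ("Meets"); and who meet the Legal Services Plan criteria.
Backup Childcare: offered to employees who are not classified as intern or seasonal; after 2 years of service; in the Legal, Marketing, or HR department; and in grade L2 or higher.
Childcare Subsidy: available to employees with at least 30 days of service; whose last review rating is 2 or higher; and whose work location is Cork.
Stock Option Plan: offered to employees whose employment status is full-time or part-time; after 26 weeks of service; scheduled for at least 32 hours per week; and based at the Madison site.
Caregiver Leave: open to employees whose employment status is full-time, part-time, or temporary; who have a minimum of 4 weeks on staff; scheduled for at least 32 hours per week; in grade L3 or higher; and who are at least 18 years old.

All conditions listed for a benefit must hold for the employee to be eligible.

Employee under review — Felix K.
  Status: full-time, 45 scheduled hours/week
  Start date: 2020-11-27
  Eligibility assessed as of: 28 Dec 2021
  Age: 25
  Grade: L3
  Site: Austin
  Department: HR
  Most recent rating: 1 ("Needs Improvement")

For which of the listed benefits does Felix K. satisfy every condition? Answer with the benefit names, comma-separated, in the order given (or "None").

Legal Services Plan, Caregiver Leave

Service from 2020-11-27 to 28 Dec 2021: 396 days.
Legal Services Plan — service 396 days ≥ 12 months (≈360 days) ✓; grade L3 ≥ L2 ✓; age 25 ≥ 21 ✓ → eligible.
Home Office Allowance — status full-time ✗ (requires part-time) → not eligible.
Health Insurance — status full-time ✓ (not excluded); service 396 days < 18 months (≈540 days) ✗ → not eligible.
Life Insurance — status full-time ✗ (requires part-time, seasonal, or temporary) → not eligible.
Backup Childcare — status full-time ✓ (not excluded); service 396 days < 2 years (≈730 days) ✗ → not eligible.
Childcare Subsidy — service 396 days ≥ 30 days ✓; rating 1 < 2 ✗ → not eligible.
Stock Option Plan — status full-time ✓; service 396 days ≥ 26 weeks (≈182 days) ✓; 45 hrs/wk ≥ 32 ✓; site Austin ✗ (not Madison) → not eligible.
Caregiver Leave — status full-time ✓; service 396 days ≥ 4 weeks (≈28 days) ✓; 45 hrs/wk ≥ 32 ✓; grade L3 ≥ L3 ✓; age 25 ≥ 18 ✓ → eligible.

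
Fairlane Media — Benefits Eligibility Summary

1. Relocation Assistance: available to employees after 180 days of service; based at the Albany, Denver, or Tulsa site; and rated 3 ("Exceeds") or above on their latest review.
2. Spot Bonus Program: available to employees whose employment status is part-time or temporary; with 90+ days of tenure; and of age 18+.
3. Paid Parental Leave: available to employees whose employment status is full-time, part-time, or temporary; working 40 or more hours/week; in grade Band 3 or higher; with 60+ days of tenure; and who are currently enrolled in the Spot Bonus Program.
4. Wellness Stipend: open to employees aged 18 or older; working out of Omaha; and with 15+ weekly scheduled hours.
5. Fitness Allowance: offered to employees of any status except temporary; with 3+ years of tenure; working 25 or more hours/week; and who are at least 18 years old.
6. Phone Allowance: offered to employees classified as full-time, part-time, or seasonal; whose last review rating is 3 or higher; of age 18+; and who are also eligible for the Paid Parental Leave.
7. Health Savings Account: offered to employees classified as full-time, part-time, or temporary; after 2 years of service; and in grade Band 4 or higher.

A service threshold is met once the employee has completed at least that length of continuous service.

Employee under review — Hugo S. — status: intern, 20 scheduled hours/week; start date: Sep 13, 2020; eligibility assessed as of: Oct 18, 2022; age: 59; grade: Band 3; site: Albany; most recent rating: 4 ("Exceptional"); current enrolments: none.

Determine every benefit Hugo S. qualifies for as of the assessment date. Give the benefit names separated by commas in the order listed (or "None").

Service from Sep 13, 2020 to Oct 18, 2022: 765 days.
Relocation Assistance — service 765 days ≥ 180 days ✓; site Albany ✓; rating 4 ≥ 3 ✓ → eligible.
Spot Bonus Program — status intern ✗ (requires part-time or temporary) → not eligible.
Paid Parental Leave — status intern ✗ (requires full-time, part-time, or temporary) → not eligible.
Wellness Stipend — age 59 ≥ 18 ✓; site Albany ✗ (not Omaha) → not eligible.
Fitness Allowance — status intern ✓ (not excluded); service 765 days < 3 years (≈1095 days) ✗ → not eligible.
Phone Allowance — status intern ✗ (requires full-time, part-time, or seasonal) → not eligible.
Health Savings Account — status intern ✗ (requires full-time, part-time, or temporary) → not eligible.

Relocation Assistance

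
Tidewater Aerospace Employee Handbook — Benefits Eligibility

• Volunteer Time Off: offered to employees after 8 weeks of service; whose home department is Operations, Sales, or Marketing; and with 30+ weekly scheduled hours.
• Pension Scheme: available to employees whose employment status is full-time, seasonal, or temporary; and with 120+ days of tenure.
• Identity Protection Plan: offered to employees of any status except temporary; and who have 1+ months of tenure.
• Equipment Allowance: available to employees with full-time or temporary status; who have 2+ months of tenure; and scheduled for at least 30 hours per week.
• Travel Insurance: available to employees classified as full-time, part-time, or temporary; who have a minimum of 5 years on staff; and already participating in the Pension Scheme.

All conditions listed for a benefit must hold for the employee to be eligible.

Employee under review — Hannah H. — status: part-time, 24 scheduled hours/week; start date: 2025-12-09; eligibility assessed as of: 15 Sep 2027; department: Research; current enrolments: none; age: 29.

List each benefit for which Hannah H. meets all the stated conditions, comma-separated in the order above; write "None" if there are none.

Identity Protection Plan

Service from 2025-12-09 to 15 Sep 2027: 645 days.
Volunteer Time Off — service 645 days ≥ 8 weeks (≈56 days) ✓; dept Research ✗ → not eligible.
Pension Scheme — status part-time ✗ (requires full-time, seasonal, or temporary) → not eligible.
Identity Protection Plan — status part-time ✓ (not excluded); service 645 days ≥ 1 month (≈30 days) ✓ → eligible.
Equipment Allowance — status part-time ✗ (requires full-time or temporary) → not eligible.
Travel Insurance — status part-time ✓; service 645 days < 5 years (≈1825 days) ✗ → not eligible.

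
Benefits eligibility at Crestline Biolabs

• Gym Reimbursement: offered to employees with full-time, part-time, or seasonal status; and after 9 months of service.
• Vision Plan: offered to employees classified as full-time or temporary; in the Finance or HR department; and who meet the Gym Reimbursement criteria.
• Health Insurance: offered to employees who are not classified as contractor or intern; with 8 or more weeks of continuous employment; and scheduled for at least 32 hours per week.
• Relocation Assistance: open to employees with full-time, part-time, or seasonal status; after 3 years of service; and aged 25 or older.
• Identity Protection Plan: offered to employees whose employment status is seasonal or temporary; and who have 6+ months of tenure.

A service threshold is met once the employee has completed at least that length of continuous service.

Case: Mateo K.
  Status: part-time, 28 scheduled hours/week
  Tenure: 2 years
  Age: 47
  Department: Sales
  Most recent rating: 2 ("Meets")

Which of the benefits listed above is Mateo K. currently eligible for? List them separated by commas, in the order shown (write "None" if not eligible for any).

Gym Reimbursement — status part-time ✓; service 2 years ≥ 9 months (≈270 days) ✓ → eligible.
Vision Plan — status part-time ✗ (requires full-time or temporary) → not eligible.
Health Insurance — status part-time ✓ (not excluded); service 2 years ≥ 8 weeks (≈56 days) ✓; 28 hrs/wk < 32 ✗ → not eligible.
Relocation Assistance — status part-time ✓; service 2 years < 3 years ✗ → not eligible.
Identity Protection Plan — status part-time ✗ (requires seasonal or temporary) → not eligible.

Gym Reimbursement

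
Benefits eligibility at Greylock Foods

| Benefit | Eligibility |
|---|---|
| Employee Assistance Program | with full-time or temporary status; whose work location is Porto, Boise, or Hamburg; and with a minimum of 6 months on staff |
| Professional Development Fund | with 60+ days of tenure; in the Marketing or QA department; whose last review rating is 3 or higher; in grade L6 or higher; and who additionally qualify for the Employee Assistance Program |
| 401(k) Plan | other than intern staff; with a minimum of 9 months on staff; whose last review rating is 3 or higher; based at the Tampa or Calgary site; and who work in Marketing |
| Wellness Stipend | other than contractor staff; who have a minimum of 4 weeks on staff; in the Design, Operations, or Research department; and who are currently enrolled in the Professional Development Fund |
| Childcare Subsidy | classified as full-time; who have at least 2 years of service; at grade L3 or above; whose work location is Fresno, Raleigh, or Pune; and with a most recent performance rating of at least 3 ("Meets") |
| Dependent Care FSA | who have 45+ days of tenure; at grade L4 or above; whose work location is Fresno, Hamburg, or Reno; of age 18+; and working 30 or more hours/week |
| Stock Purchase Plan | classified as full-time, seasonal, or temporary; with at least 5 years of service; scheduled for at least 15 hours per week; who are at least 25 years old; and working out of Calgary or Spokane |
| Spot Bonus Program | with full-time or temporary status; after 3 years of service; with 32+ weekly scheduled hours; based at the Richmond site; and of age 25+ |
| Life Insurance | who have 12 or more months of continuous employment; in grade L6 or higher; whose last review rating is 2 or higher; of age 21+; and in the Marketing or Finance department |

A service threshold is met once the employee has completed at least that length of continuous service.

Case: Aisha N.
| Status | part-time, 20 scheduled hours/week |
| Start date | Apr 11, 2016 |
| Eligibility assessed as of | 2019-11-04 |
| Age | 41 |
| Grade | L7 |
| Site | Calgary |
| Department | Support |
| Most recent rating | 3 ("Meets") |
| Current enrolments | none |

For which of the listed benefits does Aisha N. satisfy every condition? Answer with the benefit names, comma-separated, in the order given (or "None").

None

Service from Apr 11, 2016 to 2019-11-04: 1302 days.
Employee Assistance Program — status part-time ✗ (requires full-time or temporary) → not eligible.
Professional Development Fund — service 1302 days ≥ 60 days ✓; dept Support ✗ → not eligible.
401(k) Plan — status part-time ✓ (not excluded); service 1302 days ≥ 9 months (≈270 days) ✓; rating 3 ≥ 3 ✓; site Calgary ✓; dept Support ✗ → not eligible.
Wellness Stipend — status part-time ✓ (not excluded); service 1302 days ≥ 4 weeks (≈28 days) ✓; dept Support ✗ → not eligible.
Childcare Subsidy — status part-time ✗ (requires full-time) → not eligible.
Dependent Care FSA — service 1302 days ≥ 45 days ✓; grade L7 ≥ L4 ✓; site Calgary ✗ (not Fresno, Hamburg, or Reno) → not eligible.
Stock Purchase Plan — status part-time ✗ (requires full-time, seasonal, or temporary) → not eligible.
Spot Bonus Program — status part-time ✗ (requires full-time or temporary) → not eligible.
Life Insurance — service 1302 days ≥ 12 months (≈360 days) ✓; grade L7 ≥ L6 ✓; rating 3 ≥ 2 ✓; age 41 ≥ 21 ✓; dept Support ✗ → not eligible.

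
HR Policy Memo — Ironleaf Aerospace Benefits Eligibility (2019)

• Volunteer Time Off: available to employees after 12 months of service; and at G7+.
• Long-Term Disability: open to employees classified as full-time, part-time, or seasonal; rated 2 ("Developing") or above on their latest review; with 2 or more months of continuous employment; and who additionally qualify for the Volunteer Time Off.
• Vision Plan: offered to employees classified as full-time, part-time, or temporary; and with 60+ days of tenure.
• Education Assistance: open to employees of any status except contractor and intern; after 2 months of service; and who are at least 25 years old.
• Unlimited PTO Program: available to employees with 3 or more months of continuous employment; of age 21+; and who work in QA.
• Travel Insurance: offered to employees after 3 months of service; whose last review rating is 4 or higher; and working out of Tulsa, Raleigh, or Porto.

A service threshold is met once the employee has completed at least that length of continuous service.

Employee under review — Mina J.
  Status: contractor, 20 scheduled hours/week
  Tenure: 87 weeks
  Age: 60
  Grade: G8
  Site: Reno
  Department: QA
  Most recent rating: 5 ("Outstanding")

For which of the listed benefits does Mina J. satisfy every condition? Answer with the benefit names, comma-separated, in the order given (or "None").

Volunteer Time Off — service 87 weeks ≥ 12 months (≈360 days) ✓; grade G8 ≥ G7 ✓ → eligible.
Long-Term Disability — status contractor ✗ (requires full-time, part-time, or seasonal) → not eligible.
Vision Plan — status contractor ✗ (requires full-time, part-time, or temporary) → not eligible.
Education Assistance — status contractor ✗ (excluded) → not eligible.
Unlimited PTO Program — service 87 weeks ≥ 3 months (≈90 days) ✓; age 60 ≥ 21 ✓; dept QA ✓ → eligible.
Travel Insurance — service 87 weeks ≥ 3 months (≈90 days) ✓; rating 5 ≥ 4 ✓; site Reno ✗ (not Tulsa, Raleigh, or Porto) → not eligible.

Volunteer Time Off, Unlimited PTO Program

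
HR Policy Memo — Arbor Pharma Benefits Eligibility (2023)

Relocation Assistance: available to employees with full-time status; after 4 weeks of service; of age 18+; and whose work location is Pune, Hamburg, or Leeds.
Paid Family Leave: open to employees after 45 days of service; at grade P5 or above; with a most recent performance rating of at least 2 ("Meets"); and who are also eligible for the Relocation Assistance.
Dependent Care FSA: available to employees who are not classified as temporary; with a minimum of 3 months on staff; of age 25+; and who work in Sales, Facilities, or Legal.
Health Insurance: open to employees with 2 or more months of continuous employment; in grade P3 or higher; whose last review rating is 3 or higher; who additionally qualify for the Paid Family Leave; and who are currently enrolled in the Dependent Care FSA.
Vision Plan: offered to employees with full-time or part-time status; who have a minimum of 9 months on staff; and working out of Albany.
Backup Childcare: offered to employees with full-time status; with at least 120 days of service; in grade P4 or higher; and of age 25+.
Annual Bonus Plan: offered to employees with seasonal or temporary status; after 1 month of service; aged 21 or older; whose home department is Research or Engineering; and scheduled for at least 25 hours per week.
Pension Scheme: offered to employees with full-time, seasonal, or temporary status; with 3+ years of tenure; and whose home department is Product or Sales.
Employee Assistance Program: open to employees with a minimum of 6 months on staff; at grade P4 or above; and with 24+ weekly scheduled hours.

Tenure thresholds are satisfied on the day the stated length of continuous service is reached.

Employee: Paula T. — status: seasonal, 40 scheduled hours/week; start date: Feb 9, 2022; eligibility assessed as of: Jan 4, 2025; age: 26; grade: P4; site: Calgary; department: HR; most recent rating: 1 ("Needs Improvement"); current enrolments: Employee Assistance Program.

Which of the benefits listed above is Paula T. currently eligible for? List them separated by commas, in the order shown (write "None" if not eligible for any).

Employee Assistance Program

Service from Feb 9, 2022 to Jan 4, 2025: 1060 days.
Relocation Assistance — status seasonal ✗ (requires full-time) → not eligible.
Paid Family Leave — service 1060 days ≥ 45 days ✓; grade P4 < P5 ✗ → not eligible.
Dependent Care FSA — status seasonal ✓ (not excluded); service 1060 days ≥ 3 months (≈90 days) ✓; age 26 ≥ 25 ✓; dept HR ✗ → not eligible.
Health Insurance — service 1060 days ≥ 2 months (≈60 days) ✓; grade P4 ≥ P3 ✓; rating 1 < 3 ✗ → not eligible.
Vision Plan — status seasonal ✗ (requires full-time or part-time) → not eligible.
Backup Childcare — status seasonal ✗ (requires full-time) → not eligible.
Annual Bonus Plan — status seasonal ✓; service 1060 days ≥ 1 month (≈30 days) ✓; age 26 ≥ 21 ✓; dept HR ✗ → not eligible.
Pension Scheme — status seasonal ✓; service 1060 days < 3 years (≈1095 days) ✗ → not eligible.
Employee Assistance Program — service 1060 days ≥ 6 months (≈180 days) ✓; grade P4 ≥ P4 ✓; 40 hrs/wk ≥ 24 ✓ → eligible.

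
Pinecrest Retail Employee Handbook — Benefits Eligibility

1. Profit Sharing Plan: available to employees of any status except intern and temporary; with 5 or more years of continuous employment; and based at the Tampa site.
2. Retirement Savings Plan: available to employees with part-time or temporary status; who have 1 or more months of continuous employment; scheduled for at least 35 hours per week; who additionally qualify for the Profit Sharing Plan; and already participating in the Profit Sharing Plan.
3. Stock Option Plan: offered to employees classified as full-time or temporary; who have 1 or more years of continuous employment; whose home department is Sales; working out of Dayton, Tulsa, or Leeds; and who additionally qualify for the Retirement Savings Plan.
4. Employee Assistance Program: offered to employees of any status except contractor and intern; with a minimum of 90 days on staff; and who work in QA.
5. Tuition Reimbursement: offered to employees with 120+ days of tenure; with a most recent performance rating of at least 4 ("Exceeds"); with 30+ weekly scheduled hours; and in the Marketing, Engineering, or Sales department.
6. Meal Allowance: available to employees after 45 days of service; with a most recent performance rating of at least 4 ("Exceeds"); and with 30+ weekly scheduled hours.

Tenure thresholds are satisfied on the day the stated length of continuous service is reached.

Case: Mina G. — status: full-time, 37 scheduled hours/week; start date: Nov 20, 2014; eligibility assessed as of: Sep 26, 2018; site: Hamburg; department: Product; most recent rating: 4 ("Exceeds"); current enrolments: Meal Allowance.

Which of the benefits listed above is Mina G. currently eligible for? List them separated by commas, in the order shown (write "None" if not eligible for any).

Meal Allowance

Service from Nov 20, 2014 to Sep 26, 2018: 1406 days.
Profit Sharing Plan — status full-time ✓ (not excluded); service 1406 days < 5 years (≈1825 days) ✗ → not eligible.
Retirement Savings Plan — status full-time ✗ (requires part-time or temporary) → not eligible.
Stock Option Plan — status full-time ✓; service 1406 days ≥ 1 year (≈365 days) ✓; dept Product ✗ → not eligible.
Employee Assistance Program — status full-time ✓ (not excluded); service 1406 days ≥ 90 days ✓; dept Product ✗ → not eligible.
Tuition Reimbursement — service 1406 days ≥ 120 days ✓; rating 4 ≥ 4 ✓; 37 hrs/wk ≥ 30 ✓; dept Product ✗ → not eligible.
Meal Allowance — service 1406 days ≥ 45 days ✓; rating 4 ≥ 4 ✓; 37 hrs/wk ≥ 30 ✓ → eligible.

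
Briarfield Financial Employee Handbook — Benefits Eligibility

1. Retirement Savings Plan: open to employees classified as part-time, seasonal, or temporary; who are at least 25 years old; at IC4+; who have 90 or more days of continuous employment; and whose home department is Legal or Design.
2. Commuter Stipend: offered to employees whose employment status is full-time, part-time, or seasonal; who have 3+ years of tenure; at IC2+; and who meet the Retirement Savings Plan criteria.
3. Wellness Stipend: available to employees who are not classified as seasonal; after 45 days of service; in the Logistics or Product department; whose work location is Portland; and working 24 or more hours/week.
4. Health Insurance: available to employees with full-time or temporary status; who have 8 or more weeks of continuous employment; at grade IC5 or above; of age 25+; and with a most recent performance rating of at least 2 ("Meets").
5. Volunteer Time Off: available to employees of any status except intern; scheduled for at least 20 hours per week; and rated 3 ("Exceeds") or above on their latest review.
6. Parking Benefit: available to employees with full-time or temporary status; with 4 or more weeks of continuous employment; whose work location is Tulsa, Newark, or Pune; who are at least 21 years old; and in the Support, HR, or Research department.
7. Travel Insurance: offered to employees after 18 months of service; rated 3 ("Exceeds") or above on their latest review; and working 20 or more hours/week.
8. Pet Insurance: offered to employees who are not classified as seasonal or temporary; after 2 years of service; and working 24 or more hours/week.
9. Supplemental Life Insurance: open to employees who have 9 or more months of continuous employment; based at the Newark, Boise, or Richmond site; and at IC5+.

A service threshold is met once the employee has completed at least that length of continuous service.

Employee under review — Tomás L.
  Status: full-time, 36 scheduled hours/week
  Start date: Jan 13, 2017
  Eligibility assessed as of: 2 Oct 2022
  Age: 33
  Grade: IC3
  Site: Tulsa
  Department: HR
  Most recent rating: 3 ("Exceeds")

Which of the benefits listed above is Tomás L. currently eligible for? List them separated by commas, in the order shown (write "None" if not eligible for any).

Service from Jan 13, 2017 to 2 Oct 2022: 2088 days.
Retirement Savings Plan — status full-time ✗ (requires part-time, seasonal, or temporary) → not eligible.
Commuter Stipend — status full-time ✓; service 2088 days ≥ 3 years (≈1095 days) ✓; grade IC3 ≥ IC2 ✓; not eligible for Retirement Savings Plan ✗ → not eligible.
Wellness Stipend — status full-time ✓ (not excluded); service 2088 days ≥ 45 days ✓; dept HR ✗ → not eligible.
Health Insurance — status full-time ✓; service 2088 days ≥ 8 weeks (≈56 days) ✓; grade IC3 < IC5 ✗ → not eligible.
Volunteer Time Off — status full-time ✓ (not excluded); 36 hrs/wk ≥ 20 ✓; rating 3 ≥ 3 ✓ → eligible.
Parking Benefit — status full-time ✓; service 2088 days ≥ 4 weeks (≈28 days) ✓; site Tulsa ✓; age 33 ≥ 21 ✓; dept HR ✓ → eligible.
Travel Insurance — service 2088 days ≥ 18 months (≈540 days) ✓; rating 3 ≥ 3 ✓; 36 hrs/wk ≥ 20 ✓ → eligible.
Pet Insurance — status full-time ✓ (not excluded); service 2088 days ≥ 2 years (≈730 days) ✓; 36 hrs/wk ≥ 24 ✓ → eligible.
Supplemental Life Insurance — service 2088 days ≥ 9 months (≈270 days) ✓; site Tulsa ✗ (not Newark, Boise, or Richmond) → not eligible.

Volunteer Time Off, Parking Benefit, Travel Insurance, Pet Insurance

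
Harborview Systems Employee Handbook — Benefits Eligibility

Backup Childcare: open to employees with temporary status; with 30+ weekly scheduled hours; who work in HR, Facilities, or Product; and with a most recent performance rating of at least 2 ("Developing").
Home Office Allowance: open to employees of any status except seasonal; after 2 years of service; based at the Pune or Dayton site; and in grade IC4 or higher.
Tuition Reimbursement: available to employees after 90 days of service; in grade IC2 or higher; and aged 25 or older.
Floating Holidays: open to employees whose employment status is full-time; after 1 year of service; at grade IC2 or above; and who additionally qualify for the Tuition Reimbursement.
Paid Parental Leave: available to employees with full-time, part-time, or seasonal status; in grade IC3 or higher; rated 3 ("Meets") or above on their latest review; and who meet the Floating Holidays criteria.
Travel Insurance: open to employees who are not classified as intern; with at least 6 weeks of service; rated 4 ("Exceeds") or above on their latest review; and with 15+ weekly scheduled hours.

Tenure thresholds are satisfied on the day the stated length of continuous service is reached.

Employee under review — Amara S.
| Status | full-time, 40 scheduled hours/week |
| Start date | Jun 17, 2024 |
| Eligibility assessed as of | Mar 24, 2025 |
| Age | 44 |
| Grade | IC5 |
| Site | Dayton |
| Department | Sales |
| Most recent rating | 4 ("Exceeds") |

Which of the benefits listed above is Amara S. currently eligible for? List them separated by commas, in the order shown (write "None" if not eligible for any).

Tuition Reimbursement, Travel Insurance

Service from Jun 17, 2024 to Mar 24, 2025: 280 days.
Backup Childcare — status full-time ✗ (requires temporary) → not eligible.
Home Office Allowance — status full-time ✓ (not excluded); service 280 days < 2 years (≈730 days) ✗ → not eligible.
Tuition Reimbursement — service 280 days ≥ 90 days ✓; grade IC5 ≥ IC2 ✓; age 44 ≥ 25 ✓ → eligible.
Floating Holidays — status full-time ✓; service 280 days < 1 year (≈365 days) ✗ → not eligible.
Paid Parental Leave — status full-time ✓; grade IC5 ≥ IC3 ✓; rating 4 ≥ 3 ✓; not eligible for Floating Holidays ✗ → not eligible.
Travel Insurance — status full-time ✓ (not excluded); service 280 days ≥ 6 weeks (≈42 days) ✓; rating 4 ≥ 4 ✓; 40 hrs/wk ≥ 15 ✓ → eligible.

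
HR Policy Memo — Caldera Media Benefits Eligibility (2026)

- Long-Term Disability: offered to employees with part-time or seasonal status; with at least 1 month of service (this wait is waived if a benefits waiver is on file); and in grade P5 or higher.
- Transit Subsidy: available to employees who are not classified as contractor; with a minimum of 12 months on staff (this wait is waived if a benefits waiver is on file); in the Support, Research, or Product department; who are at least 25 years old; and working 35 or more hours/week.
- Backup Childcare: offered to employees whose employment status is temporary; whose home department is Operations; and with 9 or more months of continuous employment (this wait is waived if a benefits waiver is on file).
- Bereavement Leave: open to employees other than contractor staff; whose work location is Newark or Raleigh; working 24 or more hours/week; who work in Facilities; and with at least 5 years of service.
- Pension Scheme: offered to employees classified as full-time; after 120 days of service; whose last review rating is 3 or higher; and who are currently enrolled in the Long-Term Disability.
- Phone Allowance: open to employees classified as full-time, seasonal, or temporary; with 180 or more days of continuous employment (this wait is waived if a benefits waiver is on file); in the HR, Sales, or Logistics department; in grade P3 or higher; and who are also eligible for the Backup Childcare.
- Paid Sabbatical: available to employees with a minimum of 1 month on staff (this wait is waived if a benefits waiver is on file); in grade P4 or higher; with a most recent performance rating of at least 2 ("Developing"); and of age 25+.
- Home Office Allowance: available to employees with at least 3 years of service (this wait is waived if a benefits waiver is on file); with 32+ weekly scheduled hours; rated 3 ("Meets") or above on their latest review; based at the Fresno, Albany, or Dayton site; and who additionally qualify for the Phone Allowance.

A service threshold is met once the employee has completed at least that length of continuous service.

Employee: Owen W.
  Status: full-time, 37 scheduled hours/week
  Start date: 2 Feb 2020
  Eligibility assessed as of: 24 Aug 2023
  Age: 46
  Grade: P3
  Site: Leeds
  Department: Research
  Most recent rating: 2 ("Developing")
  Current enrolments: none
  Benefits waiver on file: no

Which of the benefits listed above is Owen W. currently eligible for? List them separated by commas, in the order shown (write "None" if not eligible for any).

Service from 2 Feb 2020 to 24 Aug 2023: 1299 days.
Long-Term Disability — status full-time ✗ (requires part-time or seasonal) → not eligible.
Transit Subsidy — status full-time ✓ (not excluded); no waiver, service 1299 days ≥ 12 months (≈360 days) ✓; dept Research ✓; age 46 ≥ 25 ✓; 37 hrs/wk ≥ 35 ✓ → eligible.
Backup Childcare — status full-time ✗ (requires temporary) → not eligible.
Bereavement Leave — status full-time ✓ (not excluded); site Leeds ✗ (not Newark or Raleigh) → not eligible.
Pension Scheme — status full-time ✓; service 1299 days ≥ 120 days ✓; rating 2 < 3 ✗ → not eligible.
Phone Allowance — status full-time ✓; no waiver, service 1299 days ≥ 180 days ✓; dept Research ✗ → not eligible.
Paid Sabbatical — no waiver, service 1299 days ≥ 1 month (≈30 days) ✓; grade P3 < P4 ✗ → not eligible.
Home Office Allowance — no waiver, service 1299 days ≥ 3 years (≈1095 days) ✓; 37 hrs/wk ≥ 32 ✓; rating 2 < 3 ✗ → not eligible.

Transit Subsidy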